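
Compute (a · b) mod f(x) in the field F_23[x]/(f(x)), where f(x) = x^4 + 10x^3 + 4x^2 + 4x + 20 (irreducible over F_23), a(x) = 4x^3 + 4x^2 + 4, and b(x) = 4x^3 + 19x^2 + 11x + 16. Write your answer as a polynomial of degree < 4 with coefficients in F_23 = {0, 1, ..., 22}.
a · b ≡ 10x^3 + x + 18 (mod f(x))

Multiply in F_23[x]: a(x)·b(x) = (4x^3 + 4x^2 + 4)·(4x^3 + 19x^2 + 11x + 16) = 16x^6 + 5x^4 + 9x^3 + 2x^2 + 21x + 18. This has degree ≥ 4, so divide by f(x) over F_23: 16x^6 + 5x^4 + 9x^3 + 2x^2 + 21x + 18 = (16x^2 + x)·(x^4 + 10x^3 + 4x^2 + 4x + 20) + (10x^3 + x + 18). Hence a·b ≡ 10x^3 + x + 18 (mod f). (F_23[x]/(f) is a field with 23^4 = 279841 elements since f is irreducible of degree 4.)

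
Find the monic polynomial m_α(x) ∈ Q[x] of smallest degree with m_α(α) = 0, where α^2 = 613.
m_α(x) = x^2 - 613

α satisfies α^2 - 613 = 0, so x^2 - 613 annihilates α. Since d = 613 is squarefree and ≠ 1, it is not a perfect square in Q, so x^2 - 613 has no rational root and is therefore irreducible over Q (a degree-2 polynomial over a field is irreducible iff it has no root). Hence m_α(x) = x^2 - 613.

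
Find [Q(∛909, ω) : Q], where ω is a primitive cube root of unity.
[Q(∛909, ω) : Q] = 6

[Q(∛909):Q] = 3 (min poly x^3 - 909, irreducible since 909 is not a perfect cube). [Q(ω):Q] = 2 (min poly x^2 + x + 1). Since Q(∛909) ⊂ R and ω ∉ R, we have ω ∉ Q(∛909), so x^2 + x + 1 remains irreducible over Q(∛909) and [Q(∛909, ω) : Q(∛909)] = 2. By the tower law, [Q(∛909, ω) : Q] = 3 · 2 = 6. (In fact Q(∛909, ω) is the splitting field of x^3 - 909 over Q.)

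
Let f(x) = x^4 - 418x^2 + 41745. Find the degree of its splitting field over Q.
[K : Q] = 4

Solving the quadratic in x^2: x^2 = (418 ± √(418^2 - 4·41745))/2 = (418 ± √7744)/2 = (418 ± 88)/2, giving x^2 = 165 or x^2 = 253. So f(x) = (x^2 - 165)(x^2 - 253) and the roots of f are ±√165, ±√253. Hence the splitting field is K = Q(√165, √253). Since 165 and 253 are distinct squarefree integers > 1, their product 41745 is not a perfect square, so √253 ∉ Q(√165). By the tower law [K:Q] = [Q(√165,√253):Q(√165)] · [Q(√165):Q] = 2 · 2 = 4.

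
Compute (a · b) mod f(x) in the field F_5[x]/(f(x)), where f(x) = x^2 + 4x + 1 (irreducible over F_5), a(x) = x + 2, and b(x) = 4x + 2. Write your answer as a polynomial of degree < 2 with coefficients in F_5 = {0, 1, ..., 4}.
a · b ≡ 4x (mod f(x))

Multiply in F_5[x]: a(x)·b(x) = (x + 2)·(4x + 2) = 4x^2 + 4. This has degree ≥ 2, so divide by f(x) over F_5: 4x^2 + 4 = (4)·(x^2 + 4x + 1) + (4x). Hence a·b ≡ 4x (mod f). (F_5[x]/(f) is a field with 5^2 = 25 elements since f is irreducible of degree 2.)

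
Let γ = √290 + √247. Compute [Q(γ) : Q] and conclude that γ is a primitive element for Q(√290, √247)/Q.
[Q(γ) : Q] = 4 (equivalently, Q(γ) = Q(√290, √247))

Obviously Q(γ) ⊆ Q(√290, √247), and [Q(√290, √247):Q] = 4 (since 290, 247 are distinct squarefree integers > 1 with 71630 not a perfect square). To show equality we compute the minimal polynomial of γ. From γ = √290 + √247: γ^2 = 290 + 2√(71630) + 247 = 537 + 2√(71630), so γ^2 - 537 = 2√(71630); squaring, (γ^2 - 537)^2 = 4·71630, i.e. γ^4 - 1074γ^2 + 288369 - 286520 = 0, i.e. γ^4 - 1074γ^2 + 1849 = 0. So γ is a root of x^4 - 1074x^2 + 1849. This polynomial is irreducible over Q: it has no rational root (each ±√290 ± √247 is irrational), and any factorization into two quadratics over Q would force √(71630) ∈ Q (pairing opposite roots) or √290, √247 ∈ Q (other pairings), all impossible. Hence [Q(γ):Q] = 4 = [Q(√290, √247):Q], so Q(γ) = Q(√290, √247).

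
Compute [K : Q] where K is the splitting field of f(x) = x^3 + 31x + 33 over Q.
[K : Q] = 6

By the rational root test, any rational root of the monic integer polynomial f(x) = x^3 + 31x + 33 must be an integer dividing the constant term 33, i.e. one of ±{1, 3, 11, 33}. Evaluating: f(1) = 65, f(-1) = 1, f(3) = 153, f(-3) = -87, f(11) = 1705, f(-11) = -1639, f(33) = 36993, f(-33) = -36927; none is 0, so f has no rational root and is therefore irreducible over Q (a cubic with no linear factor over a field is irreducible). For an irreducible cubic, the Galois group is A_3 or S_3 according as the discriminant disc(f) = -4a^3 - 27b^2 = -4·(31)^3 - 27·(33)^2 = -148567 is or is not a square in Q. Here disc(f) = -148567 is not a perfect square in Q, so the Galois group of f over Q is not contained in A_3 and must be all of S_3. The splitting field has degree |S_3| = 6 over Q, so [K : Q] = 6.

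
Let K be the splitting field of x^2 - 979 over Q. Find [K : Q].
[K : Q] = 2

f(x) = x^2 - 979 factors as (x - √979)(x + √979). The splitting field is K = Q(√979). Since 979 is squarefree and > 1, it is not a perfect square, so x^2 - 979 is irreducible over Q and [Q(√979) : Q] = 2. Hence [K : Q] = 2.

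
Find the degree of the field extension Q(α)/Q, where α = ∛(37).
[Q(α):Q] = 3

The minimal polynomial of α is x^3 - 37, irreducible over Q since 37 is not a perfect cube (so x^3 - 37 has no rational root). Hence [Q(α):Q] = deg(m_α) = 3.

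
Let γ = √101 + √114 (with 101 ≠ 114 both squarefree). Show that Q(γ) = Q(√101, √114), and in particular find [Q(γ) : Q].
[Q(γ) : Q] = 4 (equivalently, Q(γ) = Q(√101, √114))

Obviously Q(γ) ⊆ Q(√101, √114), and [Q(√101, √114):Q] = 4 (since 101, 114 are distinct squarefree integers > 1 with 11514 not a perfect square). To show equality we compute the minimal polynomial of γ. From γ = √101 + √114: γ^2 = 101 + 2√(11514) + 114 = 215 + 2√(11514), so γ^2 - 215 = 2√(11514); squaring, (γ^2 - 215)^2 = 4·11514, i.e. γ^4 - 430γ^2 + 46225 - 46056 = 0, i.e. γ^4 - 430γ^2 + 169 = 0. So γ is a root of x^4 - 430x^2 + 169. This polynomial is irreducible over Q: it has no rational root (each ±√101 ± √114 is irrational), and any factorization into two quadratics over Q would force √(11514) ∈ Q (pairing opposite roots) or √101, √114 ∈ Q (other pairings), all impossible. Hence [Q(γ):Q] = 4 = [Q(√101, √114):Q], so Q(γ) = Q(√101, √114).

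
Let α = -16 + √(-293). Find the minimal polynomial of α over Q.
m_α(x) = x^2 + 32x + 549

From α + 16 = √(-293), squaring gives (α + 16)^2 = -293, i.e. α^2 + 32α + 256 = -293, so α^2 + 32α + 549 = 0. The discriminant of x^2 + 32x + 549 is (32)^2 - 4·(549) = 1024 - 2196 = -1172, and 4·(-293) is not a perfect square in Q since -293 is squarefree and ≠ 1. Hence x^2 + 32x + 549 is irreducible over Q and is the minimal polynomial of α.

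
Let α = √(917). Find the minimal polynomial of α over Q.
m_α(x) = x^2 - 917

α satisfies α^2 - 917 = 0, so x^2 - 917 annihilates α. Since d = 917 is squarefree and ≠ 1, it is not a perfect square in Q, so x^2 - 917 has no rational root and is therefore irreducible over Q (a degree-2 polynomial over a field is irreducible iff it has no root). Hence m_α(x) = x^2 - 917.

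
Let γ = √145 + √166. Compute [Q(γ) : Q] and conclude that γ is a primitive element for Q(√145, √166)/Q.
[Q(γ) : Q] = 4 (equivalently, Q(γ) = Q(√145, √166))

Obviously Q(γ) ⊆ Q(√145, √166), and [Q(√145, √166):Q] = 4 (since 145, 166 are distinct squarefree integers > 1 with 24070 not a perfect square). To show equality we compute the minimal polynomial of γ. From γ = √145 + √166: γ^2 = 145 + 2√(24070) + 166 = 311 + 2√(24070), so γ^2 - 311 = 2√(24070); squaring, (γ^2 - 311)^2 = 4·24070, i.e. γ^4 - 622γ^2 + 96721 - 96280 = 0, i.e. γ^4 - 622γ^2 + 441 = 0. So γ is a root of x^4 - 622x^2 + 441. This polynomial is irreducible over Q: it has no rational root (each ±√145 ± √166 is irrational), and any factorization into two quadratics over Q would force √(24070) ∈ Q (pairing opposite roots) or √145, √166 ∈ Q (other pairings), all impossible. Hence [Q(γ):Q] = 4 = [Q(√145, √166):Q], so Q(γ) = Q(√145, √166).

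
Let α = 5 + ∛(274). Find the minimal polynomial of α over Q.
m_α(x) = x^3 - 15x^2 + 75x - 399

Set β = α - 5 = ∛(274), so β^3 = 274. Then (α - 5)^3 - 274 = 0, i.e. α is a root of g(x) = (x - 5)^3 - 274 = x^3 - 15x^2 + 75x - 399. Since g(x) = h(x - 5) where h(x) = x^3 - 274, and h is irreducible over Q (because 274 is not a perfect cube, so h has no rational root, and a monic cubic with no rational root is irreducible), g is also irreducible (irreducibility is preserved under the substitution x → x - 5). Hence m_α(x) = x^3 - 15x^2 + 75x - 399.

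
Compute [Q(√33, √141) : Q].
[Q(√33, √141) : Q] = 4

[Q(√33):Q] = 2 (min poly x^2 - 33, irreducible since 33 is squarefree > 1). For the top step, suppose √141 ∈ Q(√33), say √141 = c + d√33 with c, d ∈ Q. Squaring: 141 = c^2 + 33d^2 + 2cd√33. Since √33 ∉ Q this forces 2cd = 0. If d = 0 then √141 = c ∈ Q, contradicting 141 squarefree > 1. If c = 0 then 141 = 33d^2, so 33·141 = (33d)^2 is a perfect square in Q — but 33·141 = 4653 is not a perfect square (since 33 and 141 are distinct squarefree integers). Contradiction. Hence √141 ∉ Q(√33), so x^2 - 141 stays irreducible over Q(√33) and [Q(√33, √141) : Q(√33)] = 2. By the tower law, [Q(√33, √141) : Q] = 2 · 2 = 4.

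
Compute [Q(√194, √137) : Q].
[Q(√194, √137) : Q] = 4

[Q(√194):Q] = 2 (min poly x^2 - 194, irreducible since 194 is squarefree > 1). For the top step, suppose √137 ∈ Q(√194), say √137 = c + d√194 with c, d ∈ Q. Squaring: 137 = c^2 + 194d^2 + 2cd√194. Since √194 ∉ Q this forces 2cd = 0. If d = 0 then √137 = c ∈ Q, contradicting 137 squarefree > 1. If c = 0 then 137 = 194d^2, so 194·137 = (194d)^2 is a perfect square in Q — but 194·137 = 26578 is not a perfect square (since 194 and 137 are distinct squarefree integers). Contradiction. Hence √137 ∉ Q(√194), so x^2 - 137 stays irreducible over Q(√194) and [Q(√194, √137) : Q(√194)] = 2. By the tower law, [Q(√194, √137) : Q] = 2 · 2 = 4.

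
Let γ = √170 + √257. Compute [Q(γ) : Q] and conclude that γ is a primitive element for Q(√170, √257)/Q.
[Q(γ) : Q] = 4 (equivalently, Q(γ) = Q(√170, √257))

Obviously Q(γ) ⊆ Q(√170, √257), and [Q(√170, √257):Q] = 4 (since 170, 257 are distinct squarefree integers > 1 with 43690 not a perfect square). To show equality we compute the minimal polynomial of γ. From γ = √170 + √257: γ^2 = 170 + 2√(43690) + 257 = 427 + 2√(43690), so γ^2 - 427 = 2√(43690); squaring, (γ^2 - 427)^2 = 4·43690, i.e. γ^4 - 854γ^2 + 182329 - 174760 = 0, i.e. γ^4 - 854γ^2 + 7569 = 0. So γ is a root of x^4 - 854x^2 + 7569. This polynomial is irreducible over Q: it has no rational root (each ±√170 ± √257 is irrational), and any factorization into two quadratics over Q would force √(43690) ∈ Q (pairing opposite roots) or √170, √257 ∈ Q (other pairings), all impossible. Hence [Q(γ):Q] = 4 = [Q(√170, √257):Q], so Q(γ) = Q(√170, √257).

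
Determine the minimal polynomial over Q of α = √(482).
m_α(x) = x^2 - 482

α satisfies α^2 - 482 = 0, so x^2 - 482 annihilates α. Since d = 482 is squarefree and ≠ 1, it is not a perfect square in Q, so x^2 - 482 has no rational root and is therefore irreducible over Q (a degree-2 polynomial over a field is irreducible iff it has no root). Hence m_α(x) = x^2 - 482.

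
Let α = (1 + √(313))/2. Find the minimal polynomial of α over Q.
m_α(x) = x^2 - x - 78

From 2α - 1 = √(313), squaring gives (2α - 1)^2 = 313, i.e. 4α^2 - 4α + 1 = 313, so α^2 - α + (1 - 313)/4 = 0. Since 313 ≡ 1 (mod 4), (1 - 313)/4 = -78 ∈ Z. The polynomial x^2 - x - 78 has discriminant 1 - 4·(-78) = 313, which is not a perfect square in Q (d = 313 is squarefree and ≠ 1), so x^2 - x - 78 is irreducible over Q. It is the minimal polynomial of α.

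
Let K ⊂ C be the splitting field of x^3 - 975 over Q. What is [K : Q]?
[K : Q] = 6

The roots of x^3 - 975 are ∛975, ω∛975, ω^2∛975 where ω = e^(2πi/3) is a primitive cube root of unity, so K = Q(∛975, ω). Now [Q(∛975):Q] = 3 (since 975 is not a perfect cube, x^3 - 975 is irreducible) and [Q(ω):Q] = 2. Both 2 and 3 divide [K:Q], and [K:Q] ≤ 3·2 = 6, so [K:Q] = 6. (Equivalently: Q(∛975) ⊂ R but ω ∉ R, so [K : Q(∛975)] = 2.)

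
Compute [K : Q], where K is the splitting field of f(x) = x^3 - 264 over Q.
[K : Q] = 6

The roots of x^3 - 264 are ∛264, ω∛264, ω^2∛264 where ω = e^(2πi/3) is a primitive cube root of unity, so K = Q(∛264, ω). Now [Q(∛264):Q] = 3 (since 264 is not a perfect cube, x^3 - 264 is irreducible) and [Q(ω):Q] = 2. Both 2 and 3 divide [K:Q], and [K:Q] ≤ 3·2 = 6, so [K:Q] = 6. (Equivalently: Q(∛264) ⊂ R but ω ∉ R, so [K : Q(∛264)] = 2.)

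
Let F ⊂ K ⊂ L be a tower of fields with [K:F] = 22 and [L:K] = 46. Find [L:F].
[L:F] = 1012

The tower law says that for any tower of field extensions F ⊂ K ⊂ L with finite degrees, [L:F] = [L:K] · [K:F]. Here this gives [L:F] = 46 · 22 = 1012.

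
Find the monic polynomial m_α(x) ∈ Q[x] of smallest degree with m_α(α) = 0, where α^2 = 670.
m_α(x) = x^2 - 670

α satisfies α^2 - 670 = 0, so x^2 - 670 annihilates α. Since d = 670 is squarefree and ≠ 1, it is not a perfect square in Q, so x^2 - 670 has no rational root and is therefore irreducible over Q (a degree-2 polynomial over a field is irreducible iff it has no root). Hence m_α(x) = x^2 - 670.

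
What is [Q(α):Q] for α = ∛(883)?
[Q(α):Q] = 3

The minimal polynomial of α is x^3 - 883, irreducible over Q since 883 is not a perfect cube (so x^3 - 883 has no rational root). Hence [Q(α):Q] = deg(m_α) = 3.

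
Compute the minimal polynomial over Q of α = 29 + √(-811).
m_α(x) = x^2 - 58x + 1652

From α - 29 = √(-811), squaring gives (α - 29)^2 = -811, i.e. α^2 - 58α + 841 = -811, so α^2 - 58α + 1652 = 0. The discriminant of x^2 - 58x + 1652 is (-58)^2 - 4·(1652) = 3364 - 6608 = -3244, and 4·(-811) is not a perfect square in Q since -811 is squarefree and ≠ 1. Hence x^2 - 58x + 1652 is irreducible over Q and is the minimal polynomial of α.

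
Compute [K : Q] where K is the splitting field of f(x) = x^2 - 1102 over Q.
[K : Q] = 2

f(x) = x^2 - 1102 factors as (x - √1102)(x + √1102). The splitting field is K = Q(√1102). Since 1102 is squarefree and > 1, it is not a perfect square, so x^2 - 1102 is irreducible over Q and [Q(√1102) : Q] = 2. Hence [K : Q] = 2.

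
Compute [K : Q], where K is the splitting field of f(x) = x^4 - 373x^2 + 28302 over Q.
[K : Q] = 4

Solving the quadratic in x^2: x^2 = (373 ± √(373^2 - 4·28302))/2 = (373 ± √25921)/2 = (373 ± 161)/2, giving x^2 = 106 or x^2 = 267. So f(x) = (x^2 - 106)(x^2 - 267) and the roots of f are ±√106, ±√267. Hence the splitting field is K = Q(√106, √267). Since 106 and 267 are distinct squarefree integers > 1, their product 28302 is not a perfect square, so √267 ∉ Q(√106). By the tower law [K:Q] = [Q(√106,√267):Q(√106)] · [Q(√106):Q] = 2 · 2 = 4.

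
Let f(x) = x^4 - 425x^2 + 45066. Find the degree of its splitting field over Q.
[K : Q] = 4

Solving the quadratic in x^2: x^2 = (425 ± √(425^2 - 4·45066))/2 = (425 ± √361)/2 = (425 ± 19)/2, giving x^2 = 222 or x^2 = 203. So f(x) = (x^2 - 222)(x^2 - 203) and the roots of f are ±√222, ±√203. Hence the splitting field is K = Q(√222, √203). Since 222 and 203 are distinct squarefree integers > 1, their product 45066 is not a perfect square, so √203 ∉ Q(√222). By the tower law [K:Q] = [Q(√222,√203):Q(√222)] · [Q(√222):Q] = 2 · 2 = 4.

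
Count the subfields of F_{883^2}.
F_{883^2} has 2 subfields

The subfields of F_{p^n} are exactly the fields F_{p^d} for d | n (each is the fixed field of the unique index-d subgroup of Gal(F_{p^n}/F_p) ≅ Z/nZ). The divisors of n = 2 are {1, 2}, giving 2 subfields: F_{883^1}, F_{883^2}.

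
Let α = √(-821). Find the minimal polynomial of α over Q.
m_α(x) = x^2 + 821

α satisfies α^2 + 821 = 0, so x^2 + 821 annihilates α. Since d = -821 is squarefree and ≠ 1, it is not a perfect square in Q, so x^2 + 821 has no rational root and is therefore irreducible over Q (a degree-2 polynomial over a field is irreducible iff it has no root). Hence m_α(x) = x^2 + 821.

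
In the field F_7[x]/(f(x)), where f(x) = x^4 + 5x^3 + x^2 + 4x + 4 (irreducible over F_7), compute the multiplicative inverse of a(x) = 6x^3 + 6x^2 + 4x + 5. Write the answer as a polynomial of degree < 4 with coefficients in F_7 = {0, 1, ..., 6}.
a(x)^(-1) ≡ 3x^3 + 2 (mod f(x))

Since f is irreducible over F_7, F_7[x]/(f) is a field and a(x) ≠ 0 has an inverse. Apply the extended Euclidean algorithm to f(x) and a(x) in F_7[x]: f(x) = (6x + 3)·a(x) + (x^2 + 4x + 3);  a(x) = (6x + 3)·(x^2 + 4x + 3) + (2x + 3);  (x^2 + 4x + 3) = (4x + 3)·(2x + 3) + (1). The last nonzero remainder is the constant 1 = gcd(f, a) in F_7. Back-substituting through the division chain expresses 1 = s(x)·a(x) + t(x)·f(x) with s(x) ≡ 3x^3 + 2 (mod f), so a(x)^(-1) ≡ s(x) = 3x^3 + 2 (mod f). Check: (6x^3 + 6x^2 + 4x + 5)·(3x^3 + 2) = 4x^6 + 4x^5 + 5x^4 + 6x^3 + 5x^2 + x + 3 ≡ 1 (mod x^4 + 5x^3 + x^2 + 4x + 4).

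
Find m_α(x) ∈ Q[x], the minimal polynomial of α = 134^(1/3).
m_α(x) = x^3 - 134

α satisfies α^3 = 134, so x^3 - 134 annihilates α. By the rational root test, a rational root p/q (in lowest terms) of x^3 - 134 would satisfy p^3 = 134 q^3, forcing q = 1 and p^3 = 134; but 134 is not a perfect cube, contradiction. A monic cubic over Q with no rational root is irreducible (any nontrivial factorization would include a linear factor). Hence x^3 - 134 is the minimal polynomial of α, and in particular [Q(α):Q] = 3.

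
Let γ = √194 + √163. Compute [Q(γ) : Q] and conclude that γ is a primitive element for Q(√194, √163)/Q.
[Q(γ) : Q] = 4 (equivalently, Q(γ) = Q(√194, √163))

Obviously Q(γ) ⊆ Q(√194, √163), and [Q(√194, √163):Q] = 4 (since 194, 163 are distinct squarefree integers > 1 with 31622 not a perfect square). To show equality we compute the minimal polynomial of γ. From γ = √194 + √163: γ^2 = 194 + 2√(31622) + 163 = 357 + 2√(31622), so γ^2 - 357 = 2√(31622); squaring, (γ^2 - 357)^2 = 4·31622, i.e. γ^4 - 714γ^2 + 127449 - 126488 = 0, i.e. γ^4 - 714γ^2 + 961 = 0. So γ is a root of x^4 - 714x^2 + 961. This polynomial is irreducible over Q: it has no rational root (each ±√194 ± √163 is irrational), and any factorization into two quadratics over Q would force √(31622) ∈ Q (pairing opposite roots) or √194, √163 ∈ Q (other pairings), all impossible. Hence [Q(γ):Q] = 4 = [Q(√194, √163):Q], so Q(γ) = Q(√194, √163).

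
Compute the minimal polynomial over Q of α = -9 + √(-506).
m_α(x) = x^2 + 18x + 587

From α + 9 = √(-506), squaring gives (α + 9)^2 = -506, i.e. α^2 + 18α + 81 = -506, so α^2 + 18α + 587 = 0. The discriminant of x^2 + 18x + 587 is (18)^2 - 4·(587) = 324 - 2348 = -2024, and 4·(-506) is not a perfect square in Q since -506 is squarefree and ≠ 1. Hence x^2 + 18x + 587 is irreducible over Q and is the minimal polynomial of α.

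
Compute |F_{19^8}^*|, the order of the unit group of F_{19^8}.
|F_{19^8}^*| = 16983563040

F_{19^8} has 19^8 = 16983563041 elements; its multiplicative group consists of all nonzero elements, so |F_{19^8}^*| = 16983563041 - 1 = 16983563040. (It is cyclic since any finite subgroup of the multiplicative group of a field is cyclic.)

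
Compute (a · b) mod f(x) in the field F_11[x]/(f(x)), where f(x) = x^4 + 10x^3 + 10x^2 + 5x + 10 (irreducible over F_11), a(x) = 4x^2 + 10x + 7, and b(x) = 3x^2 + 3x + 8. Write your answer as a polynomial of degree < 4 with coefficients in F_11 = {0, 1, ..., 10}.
a · b ≡ 10x^3 + 7x^2 + 8x + 2 (mod f(x))

Multiply in F_11[x]: a(x)·b(x) = (4x^2 + 10x + 7)·(3x^2 + 3x + 8) = x^4 + 9x^3 + 6x^2 + 2x + 1. This has degree ≥ 4, so divide by f(x) over F_11: x^4 + 9x^3 + 6x^2 + 2x + 1 = (1)·(x^4 + 10x^3 + 10x^2 + 5x + 10) + (10x^3 + 7x^2 + 8x + 2). Hence a·b ≡ 10x^3 + 7x^2 + 8x + 2 (mod f). (F_11[x]/(f) is a field with 11^4 = 14641 elements since f is irreducible of degree 4.)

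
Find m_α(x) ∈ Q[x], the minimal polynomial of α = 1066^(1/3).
m_α(x) = x^3 - 1066

α satisfies α^3 = 1066, so x^3 - 1066 annihilates α. By the rational root test, a rational root p/q (in lowest terms) of x^3 - 1066 would satisfy p^3 = 1066 q^3, forcing q = 1 and p^3 = 1066; but 1066 is not a perfect cube, contradiction. A monic cubic over Q with no rational root is irreducible (any nontrivial factorization would include a linear factor). Hence x^3 - 1066 is the minimal polynomial of α, and in particular [Q(α):Q] = 3.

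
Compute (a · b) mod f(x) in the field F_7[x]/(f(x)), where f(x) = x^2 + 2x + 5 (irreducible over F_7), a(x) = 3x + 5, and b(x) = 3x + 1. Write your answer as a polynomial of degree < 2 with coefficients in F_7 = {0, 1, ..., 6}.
a · b ≡ 2 (mod f(x))

Multiply in F_7[x]: a(x)·b(x) = (3x + 5)·(3x + 1) = 2x^2 + 4x + 5. This has degree ≥ 2, so divide by f(x) over F_7: 2x^2 + 4x + 5 = (2)·(x^2 + 2x + 5) + (2). Hence a·b ≡ 2 (mod f). (F_7[x]/(f) is a field with 7^2 = 49 elements since f is irreducible of degree 2.)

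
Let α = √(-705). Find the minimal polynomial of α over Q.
m_α(x) = x^2 + 705

α satisfies α^2 + 705 = 0, so x^2 + 705 annihilates α. Since d = -705 is squarefree and ≠ 1, it is not a perfect square in Q, so x^2 + 705 has no rational root and is therefore irreducible over Q (a degree-2 polynomial over a field is irreducible iff it has no root). Hence m_α(x) = x^2 + 705.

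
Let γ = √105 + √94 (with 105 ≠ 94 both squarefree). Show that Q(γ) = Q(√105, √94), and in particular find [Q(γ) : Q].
[Q(γ) : Q] = 4 (equivalently, Q(γ) = Q(√105, √94))

Obviously Q(γ) ⊆ Q(√105, √94), and [Q(√105, √94):Q] = 4 (since 105, 94 are distinct squarefree integers > 1 with 9870 not a perfect square). To show equality we compute the minimal polynomial of γ. From γ = √105 + √94: γ^2 = 105 + 2√(9870) + 94 = 199 + 2√(9870), so γ^2 - 199 = 2√(9870); squaring, (γ^2 - 199)^2 = 4·9870, i.e. γ^4 - 398γ^2 + 39601 - 39480 = 0, i.e. γ^4 - 398γ^2 + 121 = 0. So γ is a root of x^4 - 398x^2 + 121. This polynomial is irreducible over Q: it has no rational root (each ±√105 ± √94 is irrational), and any factorization into two quadratics over Q would force √(9870) ∈ Q (pairing opposite roots) or √105, √94 ∈ Q (other pairings), all impossible. Hence [Q(γ):Q] = 4 = [Q(√105, √94):Q], so Q(γ) = Q(√105, √94).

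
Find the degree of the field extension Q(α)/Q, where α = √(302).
[Q(α):Q] = 2

[Q(α):Q] equals the degree of the minimal polynomial of α. Here α^2 = 302 and x^2 - 302 is irreducible (d = 302 is squarefree, ≠ 1, hence not a square), so deg(m_α) = 2. Thus [Q(α):Q] = 2.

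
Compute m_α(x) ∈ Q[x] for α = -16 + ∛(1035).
m_α(x) = x^3 + 48x^2 + 768x + 3061

Set β = α + 16 = ∛(1035), so β^3 = 1035. Then (α + 16)^3 - 1035 = 0, i.e. α is a root of g(x) = (x + 16)^3 - 1035 = x^3 + 48x^2 + 768x + 3061. Since g(x) = h(x + 16) where h(x) = x^3 - 1035, and h is irreducible over Q (because 1035 is not a perfect cube, so h has no rational root, and a monic cubic with no rational root is irreducible), g is also irreducible (irreducibility is preserved under the substitution x → x + 16). Hence m_α(x) = x^3 + 48x^2 + 768x + 3061.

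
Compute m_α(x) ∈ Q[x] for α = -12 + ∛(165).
m_α(x) = x^3 + 36x^2 + 432x + 1563

Set β = α + 12 = ∛(165), so β^3 = 165. Then (α + 12)^3 - 165 = 0, i.e. α is a root of g(x) = (x + 12)^3 - 165 = x^3 + 36x^2 + 432x + 1563. Since g(x) = h(x + 12) where h(x) = x^3 - 165, and h is irreducible over Q (because 165 is not a perfect cube, so h has no rational root, and a monic cubic with no rational root is irreducible), g is also irreducible (irreducibility is preserved under the substitution x → x + 12). Hence m_α(x) = x^3 + 36x^2 + 432x + 1563.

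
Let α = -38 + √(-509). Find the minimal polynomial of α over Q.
m_α(x) = x^2 + 76x + 1953

From α + 38 = √(-509), squaring gives (α + 38)^2 = -509, i.e. α^2 + 76α + 1444 = -509, so α^2 + 76α + 1953 = 0. The discriminant of x^2 + 76x + 1953 is (76)^2 - 4·(1953) = 5776 - 7812 = -2036, and 4·(-509) is not a perfect square in Q since -509 is squarefree and ≠ 1. Hence x^2 + 76x + 1953 is irreducible over Q and is the minimal polynomial of α.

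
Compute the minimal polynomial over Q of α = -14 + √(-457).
m_α(x) = x^2 + 28x + 653

From α + 14 = √(-457), squaring gives (α + 14)^2 = -457, i.e. α^2 + 28α + 196 = -457, so α^2 + 28α + 653 = 0. The discriminant of x^2 + 28x + 653 is (28)^2 - 4·(653) = 784 - 2612 = -1828, and 4·(-457) is not a perfect square in Q since -457 is squarefree and ≠ 1. Hence x^2 + 28x + 653 is irreducible over Q and is the minimal polynomial of α.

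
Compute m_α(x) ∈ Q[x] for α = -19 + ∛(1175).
m_α(x) = x^3 + 57x^2 + 1083x + 5684

Set β = α + 19 = ∛(1175), so β^3 = 1175. Then (α + 19)^3 - 1175 = 0, i.e. α is a root of g(x) = (x + 19)^3 - 1175 = x^3 + 57x^2 + 1083x + 5684. Since g(x) = h(x + 19) where h(x) = x^3 - 1175, and h is irreducible over Q (because 1175 is not a perfect cube, so h has no rational root, and a monic cubic with no rational root is irreducible), g is also irreducible (irreducibility is preserved under the substitution x → x + 19). Hence m_α(x) = x^3 + 57x^2 + 1083x + 5684.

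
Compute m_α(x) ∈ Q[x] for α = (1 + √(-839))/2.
m_α(x) = x^2 - x + 210

From 2α - 1 = √(-839), squaring gives (2α - 1)^2 = -839, i.e. 4α^2 - 4α + 1 = -839, so α^2 - α + (1 + 839)/4 = 0. Since -839 ≡ 1 (mod 4), (1 + 839)/4 = 210 ∈ Z. The polynomial x^2 - x + 210 has discriminant 1 - 4·(210) = -839, which is not a perfect square in Q (d = -839 is squarefree and ≠ 1), so x^2 - x + 210 is irreducible over Q. It is the minimal polynomial of α.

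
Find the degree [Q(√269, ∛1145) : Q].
[Q(√269, ∛1145) : Q] = 6

Let L = Q(√269, ∛1145). Since Q(√269) ⊂ L and [Q(√269):Q] = 2, the tower law gives 2 | [L:Q]. Likewise Q(∛1145) ⊂ L with [Q(∛1145):Q] = 3 (because 1145 is not a perfect cube), so 3 | [L:Q]. As gcd(2,3) = 1, [L:Q] is divisible by 6. Conversely L is generated over Q by √269 and ∛1145, so [L:Q] ≤ 2·3 = 6. Therefore [Q(√269, ∛1145) : Q] = 6.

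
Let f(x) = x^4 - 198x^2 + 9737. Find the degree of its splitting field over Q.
[K : Q] = 4

Solving the quadratic in x^2: x^2 = (198 ± √(198^2 - 4·9737))/2 = (198 ± √256)/2 = (198 ± 16)/2, giving x^2 = 91 or x^2 = 107. So f(x) = (x^2 - 91)(x^2 - 107) and the roots of f are ±√91, ±√107. Hence the splitting field is K = Q(√91, √107). Since 91 and 107 are distinct squarefree integers > 1, their product 9737 is not a perfect square, so √107 ∉ Q(√91). By the tower law [K:Q] = [Q(√91,√107):Q(√91)] · [Q(√91):Q] = 2 · 2 = 4.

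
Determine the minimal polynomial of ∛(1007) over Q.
m_α(x) = x^3 - 1007

α satisfies α^3 = 1007, so x^3 - 1007 annihilates α. By the rational root test, a rational root p/q (in lowest terms) of x^3 - 1007 would satisfy p^3 = 1007 q^3, forcing q = 1 and p^3 = 1007; but 1007 is not a perfect cube, contradiction. A monic cubic over Q with no rational root is irreducible (any nontrivial factorization would include a linear factor). Hence x^3 - 1007 is the minimal polynomial of α, and in particular [Q(α):Q] = 3.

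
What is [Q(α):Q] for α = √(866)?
[Q(α):Q] = 2

[Q(α):Q] equals the degree of the minimal polynomial of α. Here α^2 = 866 and x^2 - 866 is irreducible (d = 866 is squarefree, ≠ 1, hence not a square), so deg(m_α) = 2. Thus [Q(α):Q] = 2.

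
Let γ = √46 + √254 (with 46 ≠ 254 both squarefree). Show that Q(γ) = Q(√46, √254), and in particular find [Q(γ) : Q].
[Q(γ) : Q] = 4 (equivalently, Q(γ) = Q(√46, √254))

Obviously Q(γ) ⊆ Q(√46, √254), and [Q(√46, √254):Q] = 4 (since 46, 254 are distinct squarefree integers > 1 with 11684 not a perfect square). To show equality we compute the minimal polynomial of γ. From γ = √46 + √254: γ^2 = 46 + 2√(11684) + 254 = 300 + 2√(11684), so γ^2 - 300 = 2√(11684); squaring, (γ^2 - 300)^2 = 4·11684, i.e. γ^4 - 600γ^2 + 90000 - 46736 = 0, i.e. γ^4 - 600γ^2 + 43264 = 0. So γ is a root of x^4 - 600x^2 + 43264. This polynomial is irreducible over Q: it has no rational root (each ±√46 ± √254 is irrational), and any factorization into two quadratics over Q would force √(11684) ∈ Q (pairing opposite roots) or √46, √254 ∈ Q (other pairings), all impossible. Hence [Q(γ):Q] = 4 = [Q(√46, √254):Q], so Q(γ) = Q(√46, √254).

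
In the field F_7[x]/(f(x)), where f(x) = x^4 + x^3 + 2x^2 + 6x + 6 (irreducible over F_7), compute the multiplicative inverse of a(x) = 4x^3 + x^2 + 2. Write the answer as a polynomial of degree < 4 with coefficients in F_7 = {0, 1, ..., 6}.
a(x)^(-1) ≡ 4x^3 + 3x + 1 (mod f(x))

Since f is irreducible over F_7, F_7[x]/(f) is a field and a(x) ≠ 0 has an inverse. Apply the extended Euclidean algorithm to f(x) and a(x) in F_7[x]: f(x) = (2x + 5)·a(x) + (4x^2 + 2x + 3);  a(x) = (x + 5)·(4x^2 + 2x + 3) + (x + 1);  (4x^2 + 2x + 3) = (4x + 5)·(x + 1) + (5). The last nonzero remainder is the constant 5 = gcd(f, a) in F_7. Back-substituting through the division chain expresses 5 = s(x)·a(x) + t(x)·f(x) with s(x) ≡ 6x^3 + x + 5 (mod f), so (6x^3 + x + 5)·a(x) ≡ 5 (mod f). Multiplying by 5^(-1) ≡ 3 in F_7 gives a(x)^(-1) ≡ 3·(6x^3 + x + 5) ≡ 4x^3 + 3x + 1 (mod f). Check: (4x^3 + x^2 + 2)·(4x^3 + 3x + 1) = 2x^6 + 4x^5 + 5x^4 + x^3 + x^2 + 6x + 2 ≡ 1 (mod x^4 + x^3 + 2x^2 + 6x + 6).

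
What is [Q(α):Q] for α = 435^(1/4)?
[Q(α):Q] = 4

α is a root of x^4 - 435. By Eisenstein's criterion at the prime p = 3 (which divides the constant term 435 but p^2 = 9 does not, since 435 is squarefree), x^4 - 435 is irreducible over Q. Hence [Q(α):Q] = 4.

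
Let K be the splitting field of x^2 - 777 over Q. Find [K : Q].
[K : Q] = 2

f(x) = x^2 - 777 factors as (x - √777)(x + √777). The splitting field is K = Q(√777). Since 777 is squarefree and > 1, it is not a perfect square, so x^2 - 777 is irreducible over Q and [Q(√777) : Q] = 2. Hence [K : Q] = 2.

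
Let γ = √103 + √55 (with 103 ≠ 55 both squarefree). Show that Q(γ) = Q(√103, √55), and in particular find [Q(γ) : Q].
[Q(γ) : Q] = 4 (equivalently, Q(γ) = Q(√103, √55))

Obviously Q(γ) ⊆ Q(√103, √55), and [Q(√103, √55):Q] = 4 (since 103, 55 are distinct squarefree integers > 1 with 5665 not a perfect square). To show equality we compute the minimal polynomial of γ. From γ = √103 + √55: γ^2 = 103 + 2√(5665) + 55 = 158 + 2√(5665), so γ^2 - 158 = 2√(5665); squaring, (γ^2 - 158)^2 = 4·5665, i.e. γ^4 - 316γ^2 + 24964 - 22660 = 0, i.e. γ^4 - 316γ^2 + 2304 = 0. So γ is a root of x^4 - 316x^2 + 2304. This polynomial is irreducible over Q: it has no rational root (each ±√103 ± √55 is irrational), and any factorization into two quadratics over Q would force √(5665) ∈ Q (pairing opposite roots) or √103, √55 ∈ Q (other pairings), all impossible. Hence [Q(γ):Q] = 4 = [Q(√103, √55):Q], so Q(γ) = Q(√103, √55).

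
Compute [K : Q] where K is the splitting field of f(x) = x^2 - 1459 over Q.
[K : Q] = 2

f(x) = x^2 - 1459 factors as (x - √1459)(x + √1459). The splitting field is K = Q(√1459). Since 1459 is squarefree and > 1, it is not a perfect square, so x^2 - 1459 is irreducible over Q and [Q(√1459) : Q] = 2. Hence [K : Q] = 2.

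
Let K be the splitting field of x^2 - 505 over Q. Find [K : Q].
[K : Q] = 2

f(x) = x^2 - 505 factors as (x - √505)(x + √505). The splitting field is K = Q(√505). Since 505 is squarefree and > 1, it is not a perfect square, so x^2 - 505 is irreducible over Q and [Q(√505) : Q] = 2. Hence [K : Q] = 2.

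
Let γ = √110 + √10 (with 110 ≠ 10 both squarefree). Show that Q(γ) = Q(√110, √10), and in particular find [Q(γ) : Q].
[Q(γ) : Q] = 4 (equivalently, Q(γ) = Q(√110, √10))

Obviously Q(γ) ⊆ Q(√110, √10), and [Q(√110, √10):Q] = 4 (since 110, 10 are distinct squarefree integers > 1 with 1100 not a perfect square). To show equality we compute the minimal polynomial of γ. From γ = √110 + √10: γ^2 = 110 + 2√(1100) + 10 = 120 + 2√(1100), so γ^2 - 120 = 2√(1100); squaring, (γ^2 - 120)^2 = 4·1100, i.e. γ^4 - 240γ^2 + 14400 - 4400 = 0, i.e. γ^4 - 240γ^2 + 10000 = 0. So γ is a root of x^4 - 240x^2 + 10000. This polynomial is irreducible over Q: it has no rational root (each ±√110 ± √10 is irrational), and any factorization into two quadratics over Q would force √(1100) ∈ Q (pairing opposite roots) or √110, √10 ∈ Q (other pairings), all impossible. Hence [Q(γ):Q] = 4 = [Q(√110, √10):Q], so Q(γ) = Q(√110, √10).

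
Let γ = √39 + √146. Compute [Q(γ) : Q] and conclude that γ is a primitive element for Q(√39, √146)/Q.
[Q(γ) : Q] = 4 (equivalently, Q(γ) = Q(√39, √146))

Obviously Q(γ) ⊆ Q(√39, √146), and [Q(√39, √146):Q] = 4 (since 39, 146 are distinct squarefree integers > 1 with 5694 not a perfect square). To show equality we compute the minimal polynomial of γ. From γ = √39 + √146: γ^2 = 39 + 2√(5694) + 146 = 185 + 2√(5694), so γ^2 - 185 = 2√(5694); squaring, (γ^2 - 185)^2 = 4·5694, i.e. γ^4 - 370γ^2 + 34225 - 22776 = 0, i.e. γ^4 - 370γ^2 + 11449 = 0. So γ is a root of x^4 - 370x^2 + 11449. This polynomial is irreducible over Q: it has no rational root (each ±√39 ± √146 is irrational), and any factorization into two quadratics over Q would force √(5694) ∈ Q (pairing opposite roots) or √39, √146 ∈ Q (other pairings), all impossible. Hence [Q(γ):Q] = 4 = [Q(√39, √146):Q], so Q(γ) = Q(√39, √146).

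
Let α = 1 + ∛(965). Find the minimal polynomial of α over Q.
m_α(x) = x^3 - 3x^2 + 3x - 966

Set β = α - 1 = ∛(965), so β^3 = 965. Then (α - 1)^3 - 965 = 0, i.e. α is a root of g(x) = (x - 1)^3 - 965 = x^3 - 3x^2 + 3x - 966. Since g(x) = h(x - 1) where h(x) = x^3 - 965, and h is irreducible over Q (because 965 is not a perfect cube, so h has no rational root, and a monic cubic with no rational root is irreducible), g is also irreducible (irreducibility is preserved under the substitution x → x - 1). Hence m_α(x) = x^3 - 3x^2 + 3x - 966.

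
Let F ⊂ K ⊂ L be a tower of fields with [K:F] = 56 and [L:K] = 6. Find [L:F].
[L:F] = 336

The tower law says that for any tower of field extensions F ⊂ K ⊂ L with finite degrees, [L:F] = [L:K] · [K:F]. Here this gives [L:F] = 6 · 56 = 336.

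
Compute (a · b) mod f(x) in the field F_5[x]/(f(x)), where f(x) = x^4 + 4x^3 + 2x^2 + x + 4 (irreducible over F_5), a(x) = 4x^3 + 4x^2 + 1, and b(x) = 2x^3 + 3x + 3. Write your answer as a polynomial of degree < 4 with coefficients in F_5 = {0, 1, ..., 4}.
a · b ≡ 3x^3 + 2x (mod f(x))

Multiply in F_5[x]: a(x)·b(x) = (4x^3 + 4x^2 + 1)·(2x^3 + 3x + 3) = 3x^6 + 3x^5 + 2x^4 + x^3 + 2x^2 + 3x + 3. This has degree ≥ 4, so divide by f(x) over F_5: 3x^6 + 3x^5 + 2x^4 + x^3 + 2x^2 + 3x + 3 = (3x^2 + x + 2)·(x^4 + 4x^3 + 2x^2 + x + 4) + (3x^3 + 2x). Hence a·b ≡ 3x^3 + 2x (mod f). (F_5[x]/(f) is a field with 5^4 = 625 elements since f is irreducible of degree 4.)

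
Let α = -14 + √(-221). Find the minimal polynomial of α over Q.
m_α(x) = x^2 + 28x + 417

From α + 14 = √(-221), squaring gives (α + 14)^2 = -221, i.e. α^2 + 28α + 196 = -221, so α^2 + 28α + 417 = 0. The discriminant of x^2 + 28x + 417 is (28)^2 - 4·(417) = 784 - 1668 = -884, and 4·(-221) is not a perfect square in Q since -221 is squarefree and ≠ 1. Hence x^2 + 28x + 417 is irreducible over Q and is the minimal polynomial of α.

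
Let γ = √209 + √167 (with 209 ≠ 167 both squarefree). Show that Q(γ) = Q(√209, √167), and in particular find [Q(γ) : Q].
[Q(γ) : Q] = 4 (equivalently, Q(γ) = Q(√209, √167))

Obviously Q(γ) ⊆ Q(√209, √167), and [Q(√209, √167):Q] = 4 (since 209, 167 are distinct squarefree integers > 1 with 34903 not a perfect square). To show equality we compute the minimal polynomial of γ. From γ = √209 + √167: γ^2 = 209 + 2√(34903) + 167 = 376 + 2√(34903), so γ^2 - 376 = 2√(34903); squaring, (γ^2 - 376)^2 = 4·34903, i.e. γ^4 - 752γ^2 + 141376 - 139612 = 0, i.e. γ^4 - 752γ^2 + 1764 = 0. So γ is a root of x^4 - 752x^2 + 1764. This polynomial is irreducible over Q: it has no rational root (each ±√209 ± √167 is irrational), and any factorization into two quadratics over Q would force √(34903) ∈ Q (pairing opposite roots) or √209, √167 ∈ Q (other pairings), all impossible. Hence [Q(γ):Q] = 4 = [Q(√209, √167):Q], so Q(γ) = Q(√209, √167).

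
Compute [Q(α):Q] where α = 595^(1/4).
[Q(α):Q] = 4

α is a root of x^4 - 595. By Eisenstein's criterion at the prime p = 5 (which divides the constant term 595 but p^2 = 25 does not, since 595 is squarefree), x^4 - 595 is irreducible over Q. Hence [Q(α):Q] = 4.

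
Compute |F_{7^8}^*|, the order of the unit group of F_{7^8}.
|F_{7^8}^*| = 5764800

F_{7^8} has 7^8 = 5764801 elements; its multiplicative group consists of all nonzero elements, so |F_{7^8}^*| = 5764801 - 1 = 5764800. (It is cyclic since any finite subgroup of the multiplicative group of a field is cyclic.)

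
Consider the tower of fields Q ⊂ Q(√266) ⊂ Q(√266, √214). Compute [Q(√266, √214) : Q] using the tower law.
[Q(√266, √214) : Q] = 4

[Q(√266):Q] = 2 (min poly x^2 - 266, irreducible since 266 is squarefree > 1). For the top step, suppose √214 ∈ Q(√266), say √214 = c + d√266 with c, d ∈ Q. Squaring: 214 = c^2 + 266d^2 + 2cd√266. Since √266 ∉ Q this forces 2cd = 0. If d = 0 then √214 = c ∈ Q, contradicting 214 squarefree > 1. If c = 0 then 214 = 266d^2, so 266·214 = (266d)^2 is a perfect square in Q — but 266·214 = 56924 is not a perfect square (since 266 and 214 are distinct squarefree integers). Contradiction. Hence √214 ∉ Q(√266), so x^2 - 214 stays irreducible over Q(√266) and [Q(√266, √214) : Q(√266)] = 2. By the tower law, [Q(√266, √214) : Q] = 2 · 2 = 4.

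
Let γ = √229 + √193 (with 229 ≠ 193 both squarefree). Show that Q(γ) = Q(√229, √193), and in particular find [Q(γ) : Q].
[Q(γ) : Q] = 4 (equivalently, Q(γ) = Q(√229, √193))

Obviously Q(γ) ⊆ Q(√229, √193), and [Q(√229, √193):Q] = 4 (since 229, 193 are distinct squarefree integers > 1 with 44197 not a perfect square). To show equality we compute the minimal polynomial of γ. From γ = √229 + √193: γ^2 = 229 + 2√(44197) + 193 = 422 + 2√(44197), so γ^2 - 422 = 2√(44197); squaring, (γ^2 - 422)^2 = 4·44197, i.e. γ^4 - 844γ^2 + 178084 - 176788 = 0, i.e. γ^4 - 844γ^2 + 1296 = 0. So γ is a root of x^4 - 844x^2 + 1296. This polynomial is irreducible over Q: it has no rational root (each ±√229 ± √193 is irrational), and any factorization into two quadratics over Q would force √(44197) ∈ Q (pairing opposite roots) or √229, √193 ∈ Q (other pairings), all impossible. Hence [Q(γ):Q] = 4 = [Q(√229, √193):Q], so Q(γ) = Q(√229, √193).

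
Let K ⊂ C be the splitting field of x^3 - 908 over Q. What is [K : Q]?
[K : Q] = 6

The roots of x^3 - 908 are ∛908, ω∛908, ω^2∛908 where ω = e^(2πi/3) is a primitive cube root of unity, so K = Q(∛908, ω). Now [Q(∛908):Q] = 3 (since 908 is not a perfect cube, x^3 - 908 is irreducible) and [Q(ω):Q] = 2. Both 2 and 3 divide [K:Q], and [K:Q] ≤ 3·2 = 6, so [K:Q] = 6. (Equivalently: Q(∛908) ⊂ R but ω ∉ R, so [K : Q(∛908)] = 2.)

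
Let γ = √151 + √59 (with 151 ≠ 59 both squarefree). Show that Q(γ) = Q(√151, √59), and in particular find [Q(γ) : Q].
[Q(γ) : Q] = 4 (equivalently, Q(γ) = Q(√151, √59))

Obviously Q(γ) ⊆ Q(√151, √59), and [Q(√151, √59):Q] = 4 (since 151, 59 are distinct squarefree integers > 1 with 8909 not a perfect square). To show equality we compute the minimal polynomial of γ. From γ = √151 + √59: γ^2 = 151 + 2√(8909) + 59 = 210 + 2√(8909), so γ^2 - 210 = 2√(8909); squaring, (γ^2 - 210)^2 = 4·8909, i.e. γ^4 - 420γ^2 + 44100 - 35636 = 0, i.e. γ^4 - 420γ^2 + 8464 = 0. So γ is a root of x^4 - 420x^2 + 8464. This polynomial is irreducible over Q: it has no rational root (each ±√151 ± √59 is irrational), and any factorization into two quadratics over Q would force √(8909) ∈ Q (pairing opposite roots) or √151, √59 ∈ Q (other pairings), all impossible. Hence [Q(γ):Q] = 4 = [Q(√151, √59):Q], so Q(γ) = Q(√151, √59).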